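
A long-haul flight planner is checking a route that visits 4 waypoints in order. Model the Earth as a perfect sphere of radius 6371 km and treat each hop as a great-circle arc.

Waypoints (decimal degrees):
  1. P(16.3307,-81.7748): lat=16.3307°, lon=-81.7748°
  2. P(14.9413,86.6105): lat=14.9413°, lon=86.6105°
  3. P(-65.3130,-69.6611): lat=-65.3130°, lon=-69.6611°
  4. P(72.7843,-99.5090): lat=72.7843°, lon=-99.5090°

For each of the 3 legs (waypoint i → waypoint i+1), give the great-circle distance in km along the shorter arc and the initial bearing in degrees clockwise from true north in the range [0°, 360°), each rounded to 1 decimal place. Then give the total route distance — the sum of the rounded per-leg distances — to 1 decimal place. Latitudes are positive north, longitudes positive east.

Leg 1: dist=16311.4 km, bearing=20.7°
Leg 2: dist=14136.7 km, bearing=192.2°
Leg 3: dist=15514.4 km, bearing=346.9°
Total: 45962.5 km

Leg 1: φ1=0.2850245, φ2=0.2607749, Δφ=-0.0242496, Δλ=2.9388779 rad; a=sin²(Δφ/2)+cosφ1·cosφ2·sin²(Δλ/2)=0.9178633653; c=2·atan2(√a, √(1-a))=2.560251167; dist=6371·c=16311.360 ≈ 16311.4 km; running total=16311.4 km
Leg 1 bearing: y=sinΔλ·cosφ2=0.19452239, x=cosφ1·sinφ2-sinφ1·cosφ2·cosΔλ=0.51353858; θ=atan2(y, x)=20.7461° ≈ 20.7°
Leg 2: φ1=0.2607749, φ2=-1.1399269, Δφ=-1.4007018, Δλ=-2.7274539 rad; a=sin²(Δφ/2)+cosφ1·cosφ2·sin²(Δλ/2)=0.8018452636; c=2·atan2(√a, √(1-a))=2.218918619; dist=6371·c=14136.731 ≈ 14136.7 km; running total=30448.1 km
Leg 2 bearing: y=sinΔλ·cosφ2=-0.16806742, x=cosφ1·sinφ2-sinφ1·cosφ2·cosΔλ=-0.77930167; θ=atan2(y, x)=-167.8298° <0 so +360° → 192.1702° ≈ 192.2°
Leg 3: φ1=-1.1399269, φ2=1.2703257, Δφ=2.4102526, Δλ=-0.5209441 rad; a=sin²(Δφ/2)+cosφ1·cosφ2·sin²(Δλ/2)=0.8803388238; c=2·atan2(√a, √(1-a))=2.435152737; dist=6371·c=15514.358 ≈ 15514.4 km; running total=45962.5 km
Leg 3 bearing: y=sinΔλ·cosφ2=-0.14730395, x=cosφ1·sinφ2-sinφ1·cosφ2·cosΔλ=0.63219543; θ=atan2(y, x)=-13.1161° <0 so +360° → 346.8839° ≈ 346.9°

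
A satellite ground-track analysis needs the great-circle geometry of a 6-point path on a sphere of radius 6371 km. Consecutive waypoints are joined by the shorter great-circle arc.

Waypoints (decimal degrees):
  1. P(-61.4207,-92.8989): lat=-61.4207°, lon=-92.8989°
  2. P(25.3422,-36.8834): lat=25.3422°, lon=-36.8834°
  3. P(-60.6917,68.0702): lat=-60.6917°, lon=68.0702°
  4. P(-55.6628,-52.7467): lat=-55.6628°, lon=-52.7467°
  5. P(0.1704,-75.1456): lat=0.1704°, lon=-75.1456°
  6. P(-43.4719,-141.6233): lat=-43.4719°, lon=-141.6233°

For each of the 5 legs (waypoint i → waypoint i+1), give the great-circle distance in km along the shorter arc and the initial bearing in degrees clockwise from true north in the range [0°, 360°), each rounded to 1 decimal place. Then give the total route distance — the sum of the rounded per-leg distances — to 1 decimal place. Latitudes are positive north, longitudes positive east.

Leg 1: dist=10865.2 km, bearing=49.1°
Leg 2: dist=13251.0 km, bearing=147.2°
Leg 3: dist=6076.7 km, bearing=216.4°
Leg 4: dist=6530.7 km, bearing=333.5°
Leg 5: dist=8149.1 km, bearing=224.0°
Total: 44872.7 km

Leg 1: φ1=-1.0719934, φ2=0.4423048, Δφ=1.5142983, Δλ=0.9776549 rad; a=sin²(Δφ/2)+cosφ1·cosφ2·sin²(Δλ/2)=0.5671036369; c=2·atan2(√a, √(1-a))=1.705409783; dist=6371·c=10865.166 ≈ 10865.2 km; running total=10865.2 km
Leg 1 bearing: y=sinΔλ·cosφ2=0.74939394, x=cosφ1·sinφ2-sinφ1·cosφ2·cosΔλ=0.64838039; θ=atan2(y, x)=49.1334° ≈ 49.1°
Leg 2: φ1=0.4423048, φ2=-1.0592700, Δφ=-1.5015748, Δλ=1.8317859 rad; a=sin²(Δφ/2)+cosφ1·cosφ2·sin²(Δλ/2)=0.7436959536; c=2·atan2(√a, √(1-a))=2.079896702; dist=6371·c=13251.022 ≈ 13251.0 km; running total=24116.2 km
Leg 2 bearing: y=sinΔλ·cosφ2=0.47293162, x=cosφ1·sinφ2-sinφ1·cosφ2·cosΔλ=-0.73401963; θ=atan2(y, x)=147.2062° ≈ 147.2°
Leg 3: φ1=-1.0592700, φ2=-0.9714991, Δφ=0.0877709, Δλ=-2.1086527 rad; a=sin²(Δφ/2)+cosφ1·cosφ2·sin²(Δλ/2)=0.2107073475; c=2·atan2(√a, √(1-a))=0.953803204; dist=6371·c=6076.680 ≈ 6076.7 km; running total=30192.9 km
Leg 3 bearing: y=sinΔλ·cosφ2=-0.48442167, x=cosφ1·sinφ2-sinφ1·cosφ2·cosΔλ=-0.65618190; θ=atan2(y, x)=-143.5637° <0 so +360° → 216.4363° ≈ 216.4°
Leg 4: φ1=-0.9714991, φ2=0.0029740, Δφ=0.9744732, Δλ=-0.3909346 rad; a=sin²(Δφ/2)+cosφ1·cosφ2·sin²(Δλ/2)=0.2404761948; c=2·atan2(√a, √(1-a))=1.025059991; dist=6371·c=6530.657 ≈ 6530.7 km; running total=36723.6 km
Leg 4 bearing: y=sinΔλ·cosφ2=-0.38105094, x=cosφ1·sinφ2-sinφ1·cosφ2·cosΔλ=0.76510768; θ=atan2(y, x)=-26.4749° <0 so +360° → 333.5251° ≈ 333.5°
Leg 5: φ1=0.0029740, φ2=-0.7587278, Δφ=-0.7617018, Δλ=-1.1602547 rad; a=sin²(Δφ/2)+cosφ1·cosφ2·sin²(Δλ/2)=0.3562057369; c=2·atan2(√a, √(1-a))=1.279088287; dist=6371·c=8149.071 ≈ 8149.1 km; running total=44872.7 km
Leg 5 bearing: y=sinΔλ·cosφ2=-0.66540871, x=cosφ1·sinφ2-sinφ1·cosφ2·cosΔλ=-0.68885709; θ=atan2(y, x)=-135.9919° <0 so +360° → 224.0081° ≈ 224.0°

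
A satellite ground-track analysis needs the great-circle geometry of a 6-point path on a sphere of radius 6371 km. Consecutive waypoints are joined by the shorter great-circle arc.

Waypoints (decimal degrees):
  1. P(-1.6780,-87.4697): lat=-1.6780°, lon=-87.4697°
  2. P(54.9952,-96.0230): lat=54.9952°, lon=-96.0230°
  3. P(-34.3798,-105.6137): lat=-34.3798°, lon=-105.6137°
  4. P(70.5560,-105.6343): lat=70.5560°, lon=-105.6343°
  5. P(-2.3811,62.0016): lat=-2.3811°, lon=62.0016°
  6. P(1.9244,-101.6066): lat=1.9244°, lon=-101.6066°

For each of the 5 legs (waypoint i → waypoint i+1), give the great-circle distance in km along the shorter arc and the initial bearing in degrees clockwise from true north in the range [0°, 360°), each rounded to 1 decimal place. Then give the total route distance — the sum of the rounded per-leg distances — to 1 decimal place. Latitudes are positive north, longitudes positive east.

Leg 1: φ1=-0.0292866, φ2=0.9598473, Δφ=0.9891339, Δλ=-0.1492832 rad; a=sin²(Δφ/2)+cosφ1·cosφ2·sin²(Δλ/2)=0.2284818384; c=2·atan2(√a, √(1-a))=0.996747505; dist=6371·c=6350.278 ≈ 6350.3 km; running total=6350.3 km
Leg 1 bearing: y=sinΔλ·cosφ2=-0.08531788, x=cosφ1·sinφ2-sinφ1·cosφ2·cosΔλ=0.83536364; θ=atan2(y, x)=-5.8315° <0 so +360° → 354.1685° ≈ 354.2°
Leg 2: φ1=0.9598473, φ2=-0.6000407, Δφ=-1.5598880, Δλ=-0.1673893 rad; a=sin²(Δφ/2)+cosφ1·cosφ2·sin²(Δλ/2)=0.4978545432; c=2·atan2(√a, √(1-a))=1.566505400; dist=6371·c=9980.206 ≈ 9980.2 km; running total=16330.5 km
Leg 2 bearing: y=sinΔλ·cosφ2=-0.13750427, x=cosφ1·sinφ2-sinφ1·cosφ2·cosΔλ=-0.99049188; θ=atan2(y, x)=-172.0965° <0 so +360° → 187.9035° ≈ 187.9°
Leg 3: φ1=-0.6000407, φ2=1.2314345, Δφ=1.8314752, Δλ=-0.0003595 rad; a=sin²(Δφ/2)+cosφ1·cosφ2·sin²(Δλ/2)=0.6288682897; c=2·atan2(√a, √(1-a))=1.831475232; dist=6371·c=11668.329 ≈ 11668.3 km; running total=27998.8 km
Leg 3 bearing: y=sinΔλ·cosφ2=-0.00011968, x=cosφ1·sinφ2-sinφ1·cosφ2·cosΔλ=0.96621521; θ=atan2(y, x)=-0.0071° <0 so +360° → 359.9929° (rounds to 360.0° ≡ 0.0°) ≈ 0.0°
Leg 4: φ1=1.2314345, φ2=-0.0415580, Δφ=-1.2729925, Δλ=2.9257984 rad; a=sin²(Δφ/2)+cosφ1·cosφ2·sin²(Δλ/2)=0.6820302413; c=2·atan2(√a, √(1-a))=1.943420189; dist=6371·c=12381.530 ≈ 12381.5 km; running total=40380.3 km
Leg 4 bearing: y=sinΔλ·cosφ2=0.21393845, x=cosφ1·sinφ2-sinφ1·cosφ2·cosΔλ=0.90647135; θ=atan2(y, x)=13.2795° ≈ 13.3°
Leg 5: φ1=-0.0415580, φ2=0.0335871, Δφ=0.0751452, Δλ=-2.8555018 rad; a=sin²(Δφ/2)+cosφ1·cosφ2·sin²(Δλ/2)=0.9796903015; c=2·atan2(√a, √(1-a))=2.855594736; dist=6371·c=18192.994 ≈ 18193.0 km; running total=58573.3 km
Leg 5 bearing: y=sinΔλ·cosφ2=-0.28204500, x=cosφ1·sinφ2-sinφ1·cosφ2·cosΔλ=-0.00628312; θ=atan2(y, x)=-91.2762° <0 so +360° → 268.7238° ≈ 268.7°

Leg 1: dist=6350.3 km, bearing=354.2°
Leg 2: dist=9980.2 km, bearing=187.9°
Leg 3: dist=11668.3 km, bearing=0.0°
Leg 4: dist=12381.5 km, bearing=13.3°
Leg 5: dist=18193.0 km, bearing=268.7°
Total: 58573.3 km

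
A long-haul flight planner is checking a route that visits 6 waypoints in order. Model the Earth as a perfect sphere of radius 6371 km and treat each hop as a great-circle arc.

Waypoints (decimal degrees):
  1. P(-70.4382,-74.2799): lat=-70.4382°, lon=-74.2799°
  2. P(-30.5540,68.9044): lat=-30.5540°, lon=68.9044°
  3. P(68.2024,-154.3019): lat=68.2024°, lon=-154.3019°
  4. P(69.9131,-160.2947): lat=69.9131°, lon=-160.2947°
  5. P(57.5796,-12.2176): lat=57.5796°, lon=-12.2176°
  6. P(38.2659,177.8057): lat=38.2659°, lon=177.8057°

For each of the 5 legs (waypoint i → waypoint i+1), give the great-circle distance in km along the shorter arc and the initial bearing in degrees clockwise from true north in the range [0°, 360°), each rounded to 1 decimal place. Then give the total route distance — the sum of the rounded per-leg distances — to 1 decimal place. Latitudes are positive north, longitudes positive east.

Leg 1: dist=8409.7 km, bearing=147.8°
Leg 2: dist=14993.1 km, bearing=21.0°
Leg 3: dist=304.6 km, bearing=311.4°
Leg 4: dist=5611.8 km, bearing=21.6°
Leg 5: dist=9316.4 km, bearing=352.1°
Total: 38635.6 km

Leg 1: φ1=-1.2293785, φ2=-0.5332679, Δφ=0.6961106, Δλ=2.4990375 rad; a=sin²(Δφ/2)+cosφ1·cosφ2·sin²(Δλ/2)=0.3759107590; c=2·atan2(√a, √(1-a))=1.319996872; dist=6371·c=8409.700 ≈ 8409.7 km; running total=8409.7 km
Leg 1 bearing: y=sinΔλ·cosφ2=0.51603836, x=cosφ1·sinφ2-sinφ1·cosφ2·cosΔλ=-0.81982428; θ=atan2(y, x)=147.8116° ≈ 147.8°
Leg 2: φ1=-0.5332679, φ2=1.1903564, Δφ=1.7236243, Δλ=-3.8956848 rad; a=sin²(Δφ/2)+cosφ1·cosφ2·sin²(Δλ/2)=0.8525410764; c=2·atan2(√a, √(1-a))=2.353335317; dist=6371·c=14993.099 ≈ 14993.1 km; running total=23402.8 km
Leg 2 bearing: y=sinΔλ·cosφ2=0.25422192, x=cosφ1·sinφ2-sinφ1·cosφ2·cosΔλ=0.66198971; θ=atan2(y, x)=21.0081° ≈ 21.0°
Leg 3: φ1=1.1903564, φ2=1.2202138, Δφ=0.0298573, Δλ=-0.1045941 rad; a=sin²(Δφ/2)+cosφ1·cosφ2·sin²(Δλ/2)=0.0005713259; c=2·atan2(√a, √(1-a))=0.047809402; dist=6371·c=304.594 ≈ 304.6 km; running total=23707.4 km
Leg 3 bearing: y=sinΔλ·cosφ2=-0.03585685, x=cosφ1·sinφ2-sinφ1·cosφ2·cosΔλ=0.03159563; θ=atan2(y, x)=-48.6148° <0 so +360° → 311.3852° ≈ 311.4°
Leg 4: φ1=1.2202138, φ2=1.0049536, Δφ=-0.2152602, Δλ=2.5844329 rad; a=sin²(Δφ/2)+cosφ1·cosφ2·sin²(Δλ/2)=0.1817459364; c=2·atan2(√a, √(1-a))=0.880833999; dist=6371·c=5611.793 ≈ 5611.8 km; running total=29319.2 km
Leg 4 bearing: y=sinΔλ·cosφ2=0.28349216, x=cosφ1·sinφ2-sinφ1·cosφ2·cosΔλ=0.71727931; θ=atan2(y, x)=21.5655° ≈ 21.6°
Leg 5: φ1=1.0049536, φ2=0.6678659, Δφ=-0.3370877, Δλ=3.3165322 rad; a=sin²(Δφ/2)+cosφ1·cosφ2·sin²(Δλ/2)=0.4458644626; c=2·atan2(√a, √(1-a))=1.462312591; dist=6371·c=9316.394 ≈ 9316.4 km; running total=38635.6 km
Leg 5 bearing: y=sinΔλ·cosφ2=-0.13665344, x=cosφ1·sinφ2-sinφ1·cosφ2·cosΔλ=0.98468432; θ=atan2(y, x)=-7.9010° <0 so +360° → 352.0990° ≈ 352.1°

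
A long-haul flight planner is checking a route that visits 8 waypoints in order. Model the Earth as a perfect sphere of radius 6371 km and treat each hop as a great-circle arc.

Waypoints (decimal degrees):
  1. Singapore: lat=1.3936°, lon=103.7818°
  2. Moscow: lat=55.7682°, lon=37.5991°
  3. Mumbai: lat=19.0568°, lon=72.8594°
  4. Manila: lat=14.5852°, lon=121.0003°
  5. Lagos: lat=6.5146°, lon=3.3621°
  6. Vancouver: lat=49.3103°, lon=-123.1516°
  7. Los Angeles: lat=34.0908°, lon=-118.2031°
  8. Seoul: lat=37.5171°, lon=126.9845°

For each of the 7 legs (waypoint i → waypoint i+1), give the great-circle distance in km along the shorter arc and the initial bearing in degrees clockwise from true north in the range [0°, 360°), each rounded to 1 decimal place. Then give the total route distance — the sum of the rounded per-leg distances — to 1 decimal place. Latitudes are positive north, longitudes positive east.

Leg 1: φ1=0.0243229, φ2=0.9733387, Δφ=0.9490158, Δλ=-1.1551060 rad; a=sin²(Δφ/2)+cosφ1·cosφ2·sin²(Δλ/2)=0.3763965244; c=2·atan2(√a, √(1-a))=1.320999651; dist=6371·c=8416.089 ≈ 8416.1 km; running total=8416.1 km
Leg 1 bearing: y=sinΔλ·cosφ2=-0.51463498, x=cosφ1·sinφ2-sinφ1·cosφ2·cosΔλ=0.82099912; θ=atan2(y, x)=-32.0811° <0 so +360° → 327.9189° ≈ 327.9°
Leg 2: φ1=0.9733387, φ2=0.3326039, Δφ=-0.6407348, Δλ=0.6154083 rad; a=sin²(Δφ/2)+cosφ1·cosφ2·sin²(Δλ/2)=0.1479462063; c=2·atan2(√a, √(1-a))=0.789630719; dist=6371·c=5030.737 ≈ 5030.7 km; running total=13446.8 km
Leg 2 bearing: y=sinΔλ·cosφ2=0.54565371, x=cosφ1·sinφ2-sinφ1·cosφ2·cosΔλ=-0.45441670; θ=atan2(y, x)=129.7873° ≈ 129.8°
Leg 3: φ1=0.3326039, φ2=0.2545598, Δφ=-0.0780441, Δλ=0.8402172 rad; a=sin²(Δφ/2)+cosφ1·cosφ2·sin²(Δλ/2)=0.1536877504; c=2·atan2(√a, √(1-a))=0.805675024; dist=6371·c=5132.956 ≈ 5133.0 km; running total=18579.8 km
Leg 3 bearing: y=sinΔλ·cosφ2=0.72078673, x=cosφ1·sinφ2-sinφ1·cosφ2·cosΔλ=0.02716242; θ=atan2(y, x)=87.8419° ≈ 87.8°
Leg 4: φ1=0.2545598, φ2=0.1137012, Δφ=-0.1408585, Δλ=-2.0531739 rad; a=sin²(Δφ/2)+cosφ1·cosφ2·sin²(Δλ/2)=0.7087341799; c=2·atan2(√a, √(1-a))=2.001453830; dist=6371·c=12751.262 ≈ 12751.3 km; running total=31331.1 km
Leg 4 bearing: y=sinΔλ·cosφ2=-0.88017425, x=cosφ1·sinφ2-sinφ1·cosφ2·cosΔλ=0.22586157; θ=atan2(y, x)=-75.6079° <0 so +360° → 284.3921° ≈ 284.4°
Leg 5: φ1=0.1137012, φ2=0.8606271, Δφ=0.7469259, Δλ=-2.2080806 rad; a=sin²(Δφ/2)+cosφ1·cosφ2·sin²(Δλ/2)=0.6496969399; c=2·atan2(√a, √(1-a))=1.874853658; dist=6371·c=11944.693 ≈ 11944.7 km; running total=43275.8 km
Leg 5 bearing: y=sinΔλ·cosφ2=-0.52399147, x=cosφ1·sinφ2-sinφ1·cosφ2·cosΔλ=0.79736833; θ=atan2(y, x)=-33.3110° <0 so +360° → 326.6890° ≈ 326.7°
Leg 6: φ1=0.8606271, φ2=0.5949967, Δφ=-0.2656304, Δλ=0.0863676 rad; a=sin²(Δφ/2)+cosφ1·cosφ2·sin²(Δλ/2)=0.0185426417; c=2·atan2(√a, √(1-a))=0.273191498; dist=6371·c=1740.503 ≈ 1740.5 km; running total=45016.3 km
Leg 6 bearing: y=sinΔλ·cosφ2=0.07143648, x=cosφ1·sinφ2-sinφ1·cosφ2·cosΔλ=-0.26017701; θ=atan2(y, x)=164.6467° ≈ 164.6°
Leg 7: φ1=0.5949967, φ2=0.6547969, Δφ=0.0598002, Δλ=4.2793309 rad; a=sin²(Δφ/2)+cosφ1·cosφ2·sin²(Δλ/2)=0.4671527165; c=2·atan2(√a, √(1-a))=1.505054414; dist=6371·c=9588.702 ≈ 9588.7 km; running total=54605.0 km
Leg 7 bearing: y=sinΔλ·cosφ2=-0.71995131, x=cosφ1·sinφ2-sinφ1·cosφ2·cosΔλ=0.69090834; θ=atan2(y, x)=-46.1793° <0 so +360° → 313.8207° ≈ 313.8°

Leg 1: dist=8416.1 km, bearing=327.9°
Leg 2: dist=5030.7 km, bearing=129.8°
Leg 3: dist=5133.0 km, bearing=87.8°
Leg 4: dist=12751.3 km, bearing=284.4°
Leg 5: dist=11944.7 km, bearing=326.7°
Leg 6: dist=1740.5 km, bearing=164.6°
Leg 7: dist=9588.7 km, bearing=313.8°
Total: 54605.0 km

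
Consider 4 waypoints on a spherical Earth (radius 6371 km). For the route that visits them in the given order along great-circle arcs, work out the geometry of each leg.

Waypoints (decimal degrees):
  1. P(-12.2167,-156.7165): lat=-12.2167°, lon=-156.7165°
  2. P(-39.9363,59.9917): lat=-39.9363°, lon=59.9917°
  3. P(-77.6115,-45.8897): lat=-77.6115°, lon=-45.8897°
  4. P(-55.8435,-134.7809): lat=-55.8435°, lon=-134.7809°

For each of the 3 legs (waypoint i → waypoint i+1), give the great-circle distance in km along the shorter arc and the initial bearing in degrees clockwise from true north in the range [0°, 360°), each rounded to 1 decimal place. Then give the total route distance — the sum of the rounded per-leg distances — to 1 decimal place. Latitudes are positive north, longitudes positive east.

Leg 1: φ1=-0.2132216, φ2=-0.6970199, Δφ=-0.4837983, Δλ=3.7822716 rad; a=sin²(Δφ/2)+cosφ1·cosφ2·sin²(Δλ/2)=0.7324713071; c=2·atan2(√a, √(1-a))=2.054366119; dist=6371·c=13088.367 ≈ 13088.4 km; running total=13088.4 km
Leg 1 bearing: y=sinΔλ·cosφ2=-0.45832220, x=cosφ1·sinφ2-sinφ1·cosφ2·cosΔλ=-0.75747549; θ=atan2(y, x)=-148.8233° <0 so +360° → 211.1767° ≈ 211.2°
Leg 2: φ1=-0.6970199, φ2=-1.3545762, Δφ=-0.6575563, Δλ=-1.8479790 rad; a=sin²(Δφ/2)+cosφ1·cosφ2·sin²(Δλ/2)=0.2090132919; c=2·atan2(√a, √(1-a))=0.949643031; dist=6371·c=6050.176 ≈ 6050.2 km; running total=19138.6 km
Leg 2 bearing: y=sinΔλ·cosφ2=-0.20635037, x=cosφ1·sinφ2-sinφ1·cosφ2·cosΔλ=-0.78659168; θ=atan2(y, x)=-165.3006° <0 so +360° → 194.6994° ≈ 194.7°
Leg 3: φ1=-1.3545762, φ2=-0.9746529, Δφ=0.3799233, Δλ=-1.5514441 rad; a=sin²(Δφ/2)+cosφ1·cosφ2·sin²(Δλ/2)=0.0947151079; c=2·atan2(√a, √(1-a))=0.625671943; dist=6371·c=3986.156 ≈ 3986.2 km; running total=23124.8 km
Leg 3 bearing: y=sinΔλ·cosφ2=-0.56135015, x=cosφ1·sinφ2-sinφ1·cosφ2·cosΔλ=-0.16692104; θ=atan2(y, x)=-106.5602° <0 so +360° → 253.4398° ≈ 253.4°

Leg 1: dist=13088.4 km, bearing=211.2°
Leg 2: dist=6050.2 km, bearing=194.7°
Leg 3: dist=3986.2 km, bearing=253.4°
Total: 23124.8 km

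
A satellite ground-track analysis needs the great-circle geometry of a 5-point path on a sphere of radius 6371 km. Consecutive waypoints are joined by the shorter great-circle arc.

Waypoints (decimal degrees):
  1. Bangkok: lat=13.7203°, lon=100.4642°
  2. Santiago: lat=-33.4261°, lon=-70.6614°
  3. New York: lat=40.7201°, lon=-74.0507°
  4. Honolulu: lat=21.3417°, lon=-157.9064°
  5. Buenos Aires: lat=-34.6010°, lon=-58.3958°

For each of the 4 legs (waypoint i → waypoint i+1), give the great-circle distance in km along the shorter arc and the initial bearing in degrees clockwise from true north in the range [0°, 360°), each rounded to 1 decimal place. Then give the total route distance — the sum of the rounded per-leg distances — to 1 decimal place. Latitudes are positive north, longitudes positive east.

Leg 1: dist=17647.3 km, bearing=200.8°
Leg 2: dist=8252.0 km, bearing=357.3°
Leg 3: dist=7979.5 km, bearing=282.8°
Leg 4: dist=12172.7 km, bearing=120.6°
Total: 46051.5 km

Leg 1: φ1=0.2394644, φ2=-0.5833955, Δφ=-0.8228599, Δλ=-2.9867052 rad; a=sin²(Δφ/2)+cosφ1·cosφ2·sin²(Δλ/2)=0.9658652293; c=2·atan2(√a, √(1-a))=2.769945538; dist=6371·c=17647.323 ≈ 17647.3 km; running total=17647.3 km
Leg 1 bearing: y=sinΔλ·cosφ2=-0.12875240, x=cosφ1·sinφ2-sinφ1·cosφ2·cosΔλ=-0.33956026; θ=atan2(y, x)=-159.2346° <0 so +360° → 200.7654° ≈ 200.8°
Leg 2: φ1=-0.5833955, φ2=0.7106998, Δφ=1.2940953, Δλ=-0.0591544 rad; a=sin²(Δφ/2)+cosφ1·cosφ2·sin²(Δλ/2)=0.3639613787; c=2·atan2(√a, √(1-a))=1.295245274; dist=6371·c=8252.008 ≈ 8252.0 km; running total=25899.3 km
Leg 2 bearing: y=sinΔλ·cosφ2=-0.04480734, x=cosφ1·sinφ2-sinφ1·cosφ2·cosΔλ=0.96123165; θ=atan2(y, x)=-2.6689° <0 so +360° → 357.3311° ≈ 357.3°
Leg 3: φ1=0.7106998, φ2=0.3724829, Δφ=-0.3382169, Δλ=-1.4635581 rad; a=sin²(Δφ/2)+cosφ1·cosφ2·sin²(Δλ/2)=0.3435137518; c=2·atan2(√a, √(1-a))=1.252475174; dist=6371·c=7979.519 ≈ 7979.5 km; running total=33878.8 km
Leg 3 bearing: y=sinΔλ·cosφ2=-0.92607601, x=cosφ1·sinφ2-sinφ1·cosφ2·cosΔλ=0.21078766; θ=atan2(y, x)=-77.1772° <0 so +360° → 282.8228° ≈ 282.8°
Leg 4: φ1=0.3724829, φ2=-0.6039014, Δφ=-0.9763843, Δλ=1.7367876 rad; a=sin²(Δφ/2)+cosφ1·cosφ2·sin²(Δλ/2)=0.6666695310; c=2·atan2(√a, √(1-a))=1.910639312; dist=6371·c=12172.683 ≈ 12172.7 km; running total=46051.5 km
Leg 4 bearing: y=sinΔλ·cosφ2=0.81181263, x=cosφ1·sinφ2-sinφ1·cosφ2·cosΔλ=-0.47942187; θ=atan2(y, x)=120.5643° ≈ 120.6°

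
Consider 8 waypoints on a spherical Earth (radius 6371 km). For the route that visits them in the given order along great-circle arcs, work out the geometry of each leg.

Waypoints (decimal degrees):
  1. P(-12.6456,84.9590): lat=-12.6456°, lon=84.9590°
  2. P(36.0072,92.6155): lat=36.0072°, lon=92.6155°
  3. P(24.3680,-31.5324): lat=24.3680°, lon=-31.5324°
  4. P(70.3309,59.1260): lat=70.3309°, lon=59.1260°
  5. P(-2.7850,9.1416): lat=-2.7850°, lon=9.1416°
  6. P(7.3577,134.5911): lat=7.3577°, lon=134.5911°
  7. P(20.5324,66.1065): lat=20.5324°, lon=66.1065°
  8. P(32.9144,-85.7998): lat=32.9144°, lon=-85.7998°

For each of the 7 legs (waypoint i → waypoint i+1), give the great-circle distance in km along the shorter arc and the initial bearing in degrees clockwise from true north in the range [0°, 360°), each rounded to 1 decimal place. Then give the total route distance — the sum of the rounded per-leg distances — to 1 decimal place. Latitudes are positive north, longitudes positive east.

Leg 1: dist=5469.4 km, bearing=8.2°
Leg 2: dist=11102.8 km, bearing=310.1°
Leg 3: dist=7489.7 km, bearing=21.4°
Leg 4: dist=8916.5 km, bearing=230.9°
Leg 5: dist=13955.4 km, bearing=82.9°
Leg 6: dist=7485.9 km, bearing=289.2°
Leg 7: dist=13365.1 km, bearing=332.8°
Total: 67784.8 km

Leg 1: φ1=-0.2207074, φ2=0.6284442, Δφ=0.8491516, Δλ=0.1336311 rad; a=sin²(Δφ/2)+cosφ1·cosφ2·sin²(Δλ/2)=0.1732083725; c=2·atan2(√a, √(1-a))=0.858487108; dist=6371·c=5469.421 ≈ 5469.4 km; running total=5469.4 km
Leg 1 bearing: y=sinΔλ·cosφ2=0.10777855, x=cosφ1·sinφ2-sinφ1·cosφ2·cosΔλ=0.74914132; θ=atan2(y, x)=8.1869° ≈ 8.2°
Leg 2: φ1=0.6284442, φ2=0.4253018, Δφ=-0.2031424, Δλ=-2.1667896 rad; a=sin²(Δφ/2)+cosφ1·cosφ2·sin²(Δλ/2)=0.5855363855; c=2·atan2(√a, √(1-a))=1.742714715; dist=6371·c=11102.835 ≈ 11102.8 km; running total=16572.2 km
Leg 2 bearing: y=sinΔλ·cosφ2=-0.75386474, x=cosφ1·sinφ2-sinφ1·cosφ2·cosΔλ=0.63436745; θ=atan2(y, x)=-49.9198° <0 so +360° → 310.0802° ≈ 310.1°
Leg 3: φ1=0.4253018, φ2=1.2275058, Δφ=0.8022039, Δλ=1.5822876 rad; a=sin²(Δφ/2)+cosφ1·cosφ2·sin²(Δλ/2)=0.3075007368; c=2·atan2(√a, √(1-a))=1.175590101; dist=6371·c=7489.685 ≈ 7489.7 km; running total=24061.9 km
Leg 3 bearing: y=sinΔλ·cosφ2=0.33656525, x=cosφ1·sinφ2-sinφ1·cosφ2·cosΔλ=0.85936021; θ=atan2(y, x)=21.3876° ≈ 21.4°
Leg 4: φ1=1.2275058, φ2=-0.0486074, Δφ=-1.2761132, Δλ=-0.8723924 rad; a=sin²(Δφ/2)+cosφ1·cosφ2·sin²(Δλ/2)=0.4147922171; c=2·atan2(√a, √(1-a))=1.399544938; dist=6371·c=8916.501 ≈ 8916.5 km; running total=32978.4 km
Leg 4 bearing: y=sinΔλ·cosφ2=-0.76496483, x=cosφ1·sinφ2-sinφ1·cosφ2·cosΔλ=-0.62111782; θ=atan2(y, x)=-129.0751° <0 so +360° → 230.9249° ≈ 230.9°
Leg 5: φ1=-0.0486074, φ2=0.1284161, Δφ=0.1770235, Δλ=2.1895068 rad; a=sin²(Δφ/2)+cosφ1·cosφ2·sin²(Δλ/2)=0.7903762816; c=2·atan2(√a, √(1-a))=2.190449147; dist=6371·c=13955.352 ≈ 13955.4 km; running total=46933.8 km
Leg 5 bearing: y=sinΔλ·cosφ2=0.80791937, x=cosφ1·sinφ2-sinφ1·cosφ2·cosΔλ=0.09996374; θ=atan2(y, x)=82.9466° ≈ 82.9°
Leg 6: φ1=0.1284161, φ2=0.3583580, Δφ=0.2299419, Δλ=-1.1952818 rad; a=sin²(Δφ/2)+cosφ1·cosφ2·sin²(Δλ/2)=0.3072291822; c=2·atan2(√a, √(1-a))=1.175001558; dist=6371·c=7485.935 ≈ 7485.9 km; running total=54419.7 km
Leg 6 bearing: y=sinΔλ·cosφ2=-0.87121958, x=cosφ1·sinφ2-sinφ1·cosφ2·cosΔλ=0.30386525; θ=atan2(y, x)=-70.7722° <0 so +360° → 289.2278° ≈ 289.2°
Leg 7: φ1=0.3583580, φ2=0.5744647, Δφ=0.2161067, Δλ=-2.6512651 rad; a=sin²(Δφ/2)+cosφ1·cosφ2·sin²(Δλ/2)=0.7514715813; c=2·atan2(√a, √(1-a))=2.097796921; dist=6371·c=13365.064 ≈ 13365.1 km; running total=67784.8 km
Leg 7 bearing: y=sinΔλ·cosφ2=-0.39532519, x=cosφ1·sinφ2-sinφ1·cosφ2·cosΔλ=0.76861315; θ=atan2(y, x)=-27.2184° <0 so +360° → 332.7816° ≈ 332.8°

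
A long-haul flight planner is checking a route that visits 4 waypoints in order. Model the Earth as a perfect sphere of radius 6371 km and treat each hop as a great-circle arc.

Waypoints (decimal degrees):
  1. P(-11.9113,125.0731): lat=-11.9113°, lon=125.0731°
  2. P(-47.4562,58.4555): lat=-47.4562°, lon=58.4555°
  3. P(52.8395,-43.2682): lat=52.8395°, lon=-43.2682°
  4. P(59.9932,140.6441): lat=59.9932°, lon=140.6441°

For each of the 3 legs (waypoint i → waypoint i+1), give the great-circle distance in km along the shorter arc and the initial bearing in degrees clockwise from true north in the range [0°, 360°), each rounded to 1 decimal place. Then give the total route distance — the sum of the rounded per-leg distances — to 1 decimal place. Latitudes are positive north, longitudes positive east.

Leg 1: φ1=-0.2078914, φ2=-0.8282669, Δφ=-0.6203755, Δλ=-1.1626965 rad; a=sin²(Δφ/2)+cosφ1·cosφ2·sin²(Δλ/2)=0.2926850996; c=2·atan2(√a, √(1-a))=1.143260378; dist=6371·c=7283.712 ≈ 7283.7 km; running total=7283.7 km
Leg 1 bearing: y=sinΔλ·cosφ2=-0.62062558, x=cosφ1·sinφ2-sinφ1·cosφ2·cosΔλ=-0.66551185; θ=atan2(y, x)=-136.9988° <0 so +360° → 223.0012° ≈ 223.0°
Leg 2: φ1=-0.8282669, φ2=0.9222233, Δφ=1.7504902, Δλ=-1.7754135 rad; a=sin²(Δφ/2)+cosφ1·cosφ2·sin²(Δλ/2)=0.8350744024; c=2·atan2(√a, √(1-a))=2.305205580; dist=6371·c=14686.465 ≈ 14686.5 km; running total=21970.2 km
Leg 2 bearing: y=sinΔλ·cosφ2=-0.59144866, x=cosφ1·sinφ2-sinφ1·cosφ2·cosΔλ=0.44842955; θ=atan2(y, x)=-52.8310° <0 so +360° → 307.1690° ≈ 307.2°
Leg 3: φ1=0.9222233, φ2=1.0470789, Δφ=0.1248556, Δλ=3.2098752 rad; a=sin²(Δφ/2)+cosφ1·cosφ2·sin²(Δλ/2)=0.3056271907; c=2·atan2(√a, √(1-a))=1.171526593; dist=6371·c=7463.796 ≈ 7463.8 km; running total=29434.0 km
Leg 3 bearing: y=sinΔλ·cosφ2=-0.03412175, x=cosφ1·sinφ2-sinφ1·cosφ2·cosΔλ=0.92071307; θ=atan2(y, x)=-2.1224° <0 so +360° → 357.8776° ≈ 357.9°

Leg 1: dist=7283.7 km, bearing=223.0°
Leg 2: dist=14686.5 km, bearing=307.2°
Leg 3: dist=7463.8 km, bearing=357.9°
Total: 29434.0 km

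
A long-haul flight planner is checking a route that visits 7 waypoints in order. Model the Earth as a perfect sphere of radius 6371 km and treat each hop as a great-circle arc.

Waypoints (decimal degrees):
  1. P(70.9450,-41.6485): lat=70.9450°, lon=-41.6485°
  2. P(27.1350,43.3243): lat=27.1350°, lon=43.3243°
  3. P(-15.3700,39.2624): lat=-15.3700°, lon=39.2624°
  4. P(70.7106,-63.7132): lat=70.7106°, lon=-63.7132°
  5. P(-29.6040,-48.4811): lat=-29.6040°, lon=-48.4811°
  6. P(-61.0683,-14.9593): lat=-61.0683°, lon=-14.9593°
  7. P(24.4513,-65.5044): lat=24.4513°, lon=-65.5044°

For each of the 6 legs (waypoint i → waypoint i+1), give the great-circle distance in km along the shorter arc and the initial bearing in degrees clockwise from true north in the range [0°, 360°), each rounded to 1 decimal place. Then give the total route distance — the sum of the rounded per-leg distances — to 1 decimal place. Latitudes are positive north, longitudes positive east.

Leg 1: dist=6986.9 km, bearing=85.2°
Leg 2: dist=4746.6 km, bearing=185.8°
Leg 3: dist=12094.1 km, bearing=340.1°
Leg 4: dist=11219.9 km, bearing=166.5°
Leg 5: dist=4276.9 km, bearing=154.6°
Leg 6: dist=10533.2 km, bearing=315.1°
Total: 49857.6 km

Leg 1: φ1=1.2382238, φ2=0.4735951, Δφ=-0.7646287, Δλ=1.4830551 rad; a=sin²(Δφ/2)+cosφ1·cosφ2·sin²(Δλ/2)=0.2717213386; c=2·atan2(√a, √(1-a))=1.096674495; dist=6371·c=6986.913 ≈ 6986.9 km; running total=6986.9 km
Leg 1 bearing: y=sinΔλ·cosφ2=0.88651097, x=cosφ1·sinφ2-sinφ1·cosφ2·cosΔλ=0.07519114; θ=atan2(y, x)=85.1520° ≈ 85.2°
Leg 2: φ1=0.4735951, φ2=-0.2682571, Δφ=-0.7418522, Δλ=-0.0708935 rad; a=sin²(Δφ/2)+cosφ1·cosφ2·sin²(Δλ/2)=0.1324685459; c=2·atan2(√a, √(1-a))=0.745036865; dist=6371·c=4746.630 ≈ 4746.6 km; running total=11733.5 km
Leg 2 bearing: y=sinΔλ·cosφ2=-0.06830073, x=cosφ1·sinφ2-sinφ1·cosφ2·cosΔλ=-0.67454987; θ=atan2(y, x)=-174.2183° <0 so +360° → 185.7817° ≈ 185.8°
Leg 3: φ1=-0.2682571, φ2=1.2341328, Δφ=1.5023899, Δλ=-1.7972633 rad; a=sin²(Δφ/2)+cosφ1·cosφ2·sin²(Δλ/2)=0.6608461008; c=2·atan2(√a, √(1-a))=1.898312474; dist=6371·c=12094.149 ≈ 12094.1 km; running total=23827.6 km
Leg 3 bearing: y=sinΔλ·cosφ2=-0.32190481, x=cosφ1·sinφ2-sinφ1·cosφ2·cosΔλ=0.89044451; θ=atan2(y, x)=-19.8754° <0 so +360° → 340.1246° ≈ 340.1°
Leg 4: φ1=1.2341328, φ2=-0.5166873, Δφ=-1.7508201, Δλ=0.2658503 rad; a=sin²(Δφ/2)+cosφ1·cosφ2·sin²(Δλ/2)=0.5945715124; c=2·atan2(√a, √(1-a))=1.761085672; dist=6371·c=11219.877 ≈ 11219.9 km; running total=35047.5 km
Leg 4 bearing: y=sinΔλ·cosφ2=0.22843316, x=cosφ1·sinφ2-sinφ1·cosφ2·cosΔλ=-0.95500953; θ=atan2(y, x)=166.5479° ≈ 166.5°
Leg 5: φ1=-0.5166873, φ2=-1.0658429, Δφ=-0.5491556, Δλ=0.5850658 rad; a=sin²(Δφ/2)+cosφ1·cosφ2·sin²(Δλ/2)=0.1084965382; c=2·atan2(√a, √(1-a))=0.671310930; dist=6371·c=4276.922 ≈ 4276.9 km; running total=39324.4 km
Leg 5 bearing: y=sinΔλ·cosφ2=0.26716219, x=cosφ1·sinφ2-sinφ1·cosφ2·cosΔλ=-0.56171569; θ=atan2(y, x)=154.5634° ≈ 154.6°
Leg 6: φ1=-1.0658429, φ2=0.4267557, Δφ=1.4925986, Δλ=-0.8821784 rad; a=sin²(Δφ/2)+cosφ1·cosφ2·sin²(Δλ/2)=0.5412065605; c=2·atan2(√a, √(1-a))=1.653303025; dist=6371·c=10533.194 ≈ 10533.2 km; running total=49857.6 km
Leg 6 bearing: y=sinΔλ·cosφ2=-0.70287578, x=cosφ1·sinφ2-sinφ1·cosφ2·cosΔλ=0.70652227; θ=atan2(y, x)=-44.8518° <0 so +360° → 315.1482° ≈ 315.1°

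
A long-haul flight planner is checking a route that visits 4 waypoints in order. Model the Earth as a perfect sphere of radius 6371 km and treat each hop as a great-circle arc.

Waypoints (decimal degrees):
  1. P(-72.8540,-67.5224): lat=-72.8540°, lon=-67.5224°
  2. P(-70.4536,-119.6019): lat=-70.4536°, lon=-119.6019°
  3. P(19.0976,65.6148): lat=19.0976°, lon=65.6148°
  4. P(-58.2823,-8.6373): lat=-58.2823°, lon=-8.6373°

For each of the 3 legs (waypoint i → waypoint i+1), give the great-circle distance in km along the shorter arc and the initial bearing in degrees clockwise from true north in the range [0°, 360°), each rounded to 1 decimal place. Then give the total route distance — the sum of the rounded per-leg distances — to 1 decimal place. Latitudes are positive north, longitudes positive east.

Leg 1: dist=1782.7 km, bearing=252.9°
Leg 2: dist=14293.9 km, bearing=186.3°
Leg 3: dist=10924.8 km, bearing=210.7°
Total: 27001.4 km

Leg 1: φ1=-1.2715422, φ2=-1.2296473, Δφ=0.0418949, Δλ=-0.9089587 rad; a=sin²(Δφ/2)+cosφ1·cosφ2·sin²(Δλ/2)=0.0194470705; c=2·atan2(√a, √(1-a))=0.279817493; dist=6371·c=1782.717 ≈ 1782.7 km; running total=1782.7 km
Leg 1 bearing: y=sinΔλ·cosφ2=-0.26393042, x=cosφ1·sinφ2-sinφ1·cosφ2·cosΔλ=-0.08134042; θ=atan2(y, x)=-107.1287° <0 so +360° → 252.8713° ≈ 252.9°
Leg 2: φ1=-1.2296473, φ2=0.3333160, Δφ=1.5629633, Δλ=3.2326412 rad; a=sin²(Δφ/2)+cosφ1·cosφ2·sin²(Δλ/2)=0.8115850195; c=2·atan2(√a, √(1-a))=2.243585827; dist=6371·c=14293.885 ≈ 14293.9 km; running total=16076.6 km
Leg 2 bearing: y=sinΔλ·cosφ2=-0.08591869, x=cosφ1·sinφ2-sinφ1·cosφ2·cosΔλ=-0.77735261; θ=atan2(y, x)=-173.6929° <0 so +360° → 186.3071° ≈ 186.3°
Leg 3: φ1=0.3333160, φ2=-1.0172180, Δφ=-1.3505340, Δλ=-1.2959436 rad; a=sin²(Δφ/2)+cosφ1·cosφ2·sin²(Δλ/2)=0.5717399457; c=2·atan2(√a, √(1-a))=1.714773126; dist=6371·c=10924.820 ≈ 10924.8 km; running total=27001.4 km
Leg 3 bearing: y=sinΔλ·cosφ2=-0.50600112, x=cosφ1·sinφ2-sinφ1·cosφ2·cosΔλ=-0.85051537; θ=atan2(y, x)=-149.2501° <0 so +360° → 210.7499° ≈ 210.7°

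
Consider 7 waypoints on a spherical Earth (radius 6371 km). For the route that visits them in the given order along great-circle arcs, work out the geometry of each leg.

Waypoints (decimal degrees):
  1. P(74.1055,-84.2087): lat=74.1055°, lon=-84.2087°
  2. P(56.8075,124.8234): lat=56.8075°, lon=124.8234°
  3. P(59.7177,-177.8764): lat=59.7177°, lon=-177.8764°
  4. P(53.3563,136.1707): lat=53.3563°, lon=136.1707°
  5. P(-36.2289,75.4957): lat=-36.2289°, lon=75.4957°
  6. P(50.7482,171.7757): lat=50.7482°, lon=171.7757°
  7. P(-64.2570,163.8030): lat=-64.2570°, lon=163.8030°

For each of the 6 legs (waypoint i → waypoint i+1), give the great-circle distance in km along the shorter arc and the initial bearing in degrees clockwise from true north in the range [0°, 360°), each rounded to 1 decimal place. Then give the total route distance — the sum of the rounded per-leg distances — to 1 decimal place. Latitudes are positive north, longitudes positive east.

Leg 1: φ1=1.2933850, φ2=0.9914779, Δφ=-0.3019071, Δλ=3.6482984 rad; a=sin²(Δφ/2)+cosφ1·cosφ2·sin²(Δλ/2)=0.1631243822; c=2·atan2(√a, √(1-a))=0.831522828; dist=6371·c=5297.632 ≈ 5297.6 km; running total=5297.6 km
Leg 1 bearing: y=sinΔλ·cosφ2=-0.26567903, x=cosφ1·sinφ2-sinφ1·cosφ2·cosΔλ=0.68954617; θ=atan2(y, x)=-21.0714° <0 so +360° → 338.9286° ≈ 338.9°
Leg 2: φ1=0.9914779, φ2=1.0422705, Δφ=0.0507926, Δλ=-5.2831082 rad; a=sin²(Δφ/2)+cosφ1·cosφ2·sin²(Δλ/2)=0.0641057462; c=2·atan2(√a, √(1-a))=0.511954891; dist=6371·c=3261.665 ≈ 3261.7 km; running total=8559.3 km
Leg 2 bearing: y=sinΔλ·cosφ2=0.42434192, x=cosφ1·sinφ2-sinφ1·cosφ2·cosΔλ=0.24478304; θ=atan2(y, x)=60.0214° ≈ 60.0°
Leg 3: φ1=1.0422705, φ2=0.9312431, Δφ=-0.1110274, Δλ=5.4811559 rad; a=sin²(Δφ/2)+cosφ1·cosφ2·sin²(Δλ/2)=0.0489377023; c=2·atan2(√a, √(1-a))=0.446127859; dist=6371·c=2842.281 ≈ 2842.3 km; running total=11401.6 km
Leg 3 bearing: y=sinΔλ·cosφ2=-0.42898766, x=cosφ1·sinφ2-sinφ1·cosφ2·cosΔλ=0.04626884; θ=atan2(y, x)=-83.8441° <0 so +360° → 276.1559° ≈ 276.2°
Leg 4: φ1=0.9312431, φ2=-0.6323136, Δφ=-1.5635567, Δλ=-1.0589785 rad; a=sin²(Δφ/2)+cosφ1·cosφ2·sin²(Δλ/2)=0.6192060012; c=2·atan2(√a, √(1-a))=1.811526700; dist=6371·c=11541.237 ≈ 11541.2 km; running total=22942.8 km
Leg 4 bearing: y=sinΔλ·cosφ2=-0.70329310, x=cosφ1·sinφ2-sinφ1·cosφ2·cosΔλ=-0.66973020; θ=atan2(y, x)=-133.5997° <0 so +360° → 226.4003° ≈ 226.4°
Leg 5: φ1=-0.6323136, φ2=0.8857232, Δφ=1.5180368, Δλ=1.6804030 rad; a=sin²(Δφ/2)+cosφ1·cosφ2·sin²(Δλ/2)=0.7567476453; c=2·atan2(√a, √(1-a))=2.110049503; dist=6371·c=13443.125 ≈ 13443.1 km; running total=36385.9 km
Leg 5 bearing: y=sinΔλ·cosφ2=0.62893277, x=cosφ1·sinφ2-sinφ1·cosφ2·cosΔλ=0.58375179; θ=atan2(y, x)=47.1337° ≈ 47.1°
Leg 6: φ1=0.8857232, φ2=-1.1214962, Δφ=-2.0072194, Δλ=-0.1391499 rad; a=sin²(Δφ/2)+cosφ1·cosφ2·sin²(Δλ/2)=0.7126784095; c=2·atan2(√a, √(1-a))=2.010152440; dist=6371·c=12806.681 ≈ 12806.7 km; running total=49192.6 km
Leg 6 bearing: y=sinΔλ·cosφ2=-0.06024284, x=cosφ1·sinφ2-sinφ1·cosφ2·cosΔλ=-0.90301848; θ=atan2(y, x)=-176.1833° <0 so +360° → 183.8167° ≈ 183.8°

Leg 1: dist=5297.6 km, bearing=338.9°
Leg 2: dist=3261.7 km, bearing=60.0°
Leg 3: dist=2842.3 km, bearing=276.2°
Leg 4: dist=11541.2 km, bearing=226.4°
Leg 5: dist=13443.1 km, bearing=47.1°
Leg 6: dist=12806.7 km, bearing=183.8°
Total: 49192.6 km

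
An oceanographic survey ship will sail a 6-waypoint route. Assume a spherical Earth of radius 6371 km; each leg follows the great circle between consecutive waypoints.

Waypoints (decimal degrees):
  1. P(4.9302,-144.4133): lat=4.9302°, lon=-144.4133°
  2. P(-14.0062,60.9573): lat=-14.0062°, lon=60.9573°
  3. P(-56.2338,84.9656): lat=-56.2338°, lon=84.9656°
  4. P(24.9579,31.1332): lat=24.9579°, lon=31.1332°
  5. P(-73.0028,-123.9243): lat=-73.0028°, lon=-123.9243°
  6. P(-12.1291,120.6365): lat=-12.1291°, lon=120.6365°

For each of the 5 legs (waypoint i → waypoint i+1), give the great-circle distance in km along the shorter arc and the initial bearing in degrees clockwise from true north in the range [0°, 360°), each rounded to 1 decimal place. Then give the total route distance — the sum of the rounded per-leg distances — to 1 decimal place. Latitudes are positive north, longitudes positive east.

Leg 1: φ1=0.0860482, φ2=-0.2444543, Δφ=-0.3305025, Δλ=3.5843932 rad; a=sin²(Δφ/2)+cosφ1·cosφ2·sin²(Δλ/2)=0.9471244054; c=2·atan2(√a, √(1-a))=2.677546333; dist=6371·c=17058.648 ≈ 17058.6 km; running total=17058.6 km
Leg 1 bearing: y=sinΔλ·cosφ2=-0.41573290, x=cosφ1·sinφ2-sinφ1·cosφ2·cosΔλ=-0.16578668; θ=atan2(y, x)=-111.7412° <0 so +360° → 248.2588° ≈ 248.3°
Leg 2: φ1=-0.2444543, φ2=-0.9814650, Δφ=-0.7370107, Δλ=0.4190239 rad; a=sin²(Δφ/2)+cosφ1·cosφ2·sin²(Δλ/2)=0.1530870666; c=2·atan2(√a, √(1-a))=0.804008126; dist=6371·c=5122.336 ≈ 5122.3 km; running total=22180.9 km
Leg 2 bearing: y=sinΔλ·cosφ2=0.22613994, x=cosφ1·sinφ2-sinφ1·cosφ2·cosΔλ=-0.68371514; θ=atan2(y, x)=161.6983° ≈ 161.7°
Leg 3: φ1=-0.9814650, φ2=0.4355975, Δφ=1.4170625, Δλ=-0.9395526 rad; a=sin²(Δφ/2)+cosφ1·cosφ2·sin²(Δλ/2)=0.5266980434; c=2·atan2(√a, √(1-a))=1.624217820; dist=6371·c=10347.892 ≈ 10347.9 km; running total=32528.8 km
Leg 3 bearing: y=sinΔλ·cosφ2=-0.73190748, x=cosφ1·sinφ2-sinφ1·cosφ2·cosΔλ=0.67930869; θ=atan2(y, x)=-47.1345° <0 so +360° → 312.8655° ≈ 312.9°
Leg 4: φ1=0.4355975, φ2=-1.2741392, Δφ=-1.7097368, Δλ=-2.7062639 rad; a=sin²(Δφ/2)+cosφ1·cosφ2·sin²(Δλ/2)=0.8219146706; c=2·atan2(√a, √(1-a))=2.270288689; dist=6371·c=14464.009 ≈ 14464.0 km; running total=46992.8 km
Leg 4 bearing: y=sinΔλ·cosφ2=-0.12327593, x=cosφ1·sinφ2-sinφ1·cosφ2·cosΔλ=-0.75517337; θ=atan2(y, x)=-170.7287° <0 so +360° → 189.2713° ≈ 189.3°
Leg 5: φ1=-1.2741392, φ2=-0.2116927, Δφ=1.0624465, Δλ=4.2683912 rad; a=sin²(Δφ/2)+cosφ1·cosφ2·sin²(Δλ/2)=0.4609144261; c=2·atan2(√a, √(1-a))=1.492545346; dist=6371·c=9509.006 ≈ 9509.0 km; running total=56501.8 km
Leg 5 bearing: y=sinΔλ·cosφ2=-0.88288270, x=cosφ1·sinφ2-sinφ1·cosφ2·cosΔλ=-0.46304148; θ=atan2(y, x)=-117.6755° <0 so +360° → 242.3245° ≈ 242.3°

Leg 1: dist=17058.6 km, bearing=248.3°
Leg 2: dist=5122.3 km, bearing=161.7°
Leg 3: dist=10347.9 km, bearing=312.9°
Leg 4: dist=14464.0 km, bearing=189.3°
Leg 5: dist=9509.0 km, bearing=242.3°
Total: 56501.8 km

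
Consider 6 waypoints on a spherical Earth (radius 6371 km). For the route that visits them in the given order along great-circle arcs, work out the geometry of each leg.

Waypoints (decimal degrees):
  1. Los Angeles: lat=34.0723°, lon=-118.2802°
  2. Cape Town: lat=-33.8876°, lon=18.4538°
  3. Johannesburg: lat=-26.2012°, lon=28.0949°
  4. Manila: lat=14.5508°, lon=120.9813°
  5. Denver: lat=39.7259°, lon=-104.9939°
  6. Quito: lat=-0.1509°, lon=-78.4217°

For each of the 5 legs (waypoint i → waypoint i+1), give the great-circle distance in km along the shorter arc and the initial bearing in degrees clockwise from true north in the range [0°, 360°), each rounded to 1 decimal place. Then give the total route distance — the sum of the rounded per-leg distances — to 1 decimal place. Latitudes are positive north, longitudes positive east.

Leg 1: dist=16056.4 km, bearing=102.2°
Leg 2: dist=1260.4 km, bearing=49.9°
Leg 3: dist=10996.9 km, bearing=78.1°
Leg 4: dist=12331.9 km, bearing=36.3°
Leg 5: dist=5189.6 km, bearing=142.1°
Total: 45835.2 km

Leg 1: φ1=0.5946738, φ2=-0.5914502, Δφ=-1.1861240, Δλ=2.3864585 rad; a=sin²(Δφ/2)+cosφ1·cosφ2·sin²(Δλ/2)=0.9065421366; c=2·atan2(√a, √(1-a))=2.520227117; dist=6371·c=16056.367 ≈ 16056.4 km; running total=16056.4 km
Leg 1 bearing: y=sinΔλ·cosφ2=0.56896182, x=cosφ1·sinφ2-sinφ1·cosφ2·cosΔλ=-0.12319258; θ=atan2(y, x)=102.2172° ≈ 102.2°
Leg 2: φ1=-0.5914502, φ2=-0.4572972, Δφ=0.1341530, Δλ=0.1682689 rad; a=sin²(Δφ/2)+cosφ1·cosφ2·sin²(Δλ/2)=0.0097524869; c=2·atan2(√a, √(1-a))=0.197831813; dist=6371·c=1260.386 ≈ 1260.4 km; running total=17316.8 km
Leg 2 bearing: y=sinΔλ·cosφ2=0.15026768, x=cosφ1·sinφ2-sinφ1·cosφ2·cosΔλ=0.12668515; θ=atan2(y, x)=49.8670° ≈ 49.9°
Leg 3: φ1=-0.4572972, φ2=0.2539594, Δφ=0.7112566, Δλ=1.6211735 rad; a=sin²(Δφ/2)+cosφ1·cosφ2·sin²(Δλ/2)=0.5773302358; c=2·atan2(√a, √(1-a))=1.726080107; dist=6371·c=10996.856 ≈ 10996.9 km; running total=28313.7 km
Leg 3 bearing: y=sinΔλ·cosφ2=0.96669730, x=cosφ1·sinφ2-sinφ1·cosφ2·cosΔλ=0.20390310; θ=atan2(y, x)=78.0893° ≈ 78.1°
Leg 4: φ1=0.2539594, φ2=0.6933478, Δφ=0.4393884, Δλ=-3.9440113 rad; a=sin²(Δφ/2)+cosφ1·cosφ2·sin²(Δλ/2)=0.6783970520; c=2·atan2(√a, √(1-a))=1.935630197; dist=6371·c=12331.900 ≈ 12331.9 km; running total=40645.6 km
Leg 4 bearing: y=sinΔλ·cosφ2=0.55302065, x=cosφ1·sinφ2-sinφ1·cosφ2·cosΔλ=0.75290512; θ=atan2(y, x)=36.2979° ≈ 36.3°
Leg 5: φ1=0.6933478, φ2=-0.0026337, Δφ=-0.6959815, Δλ=0.4637724 rad; a=sin²(Δφ/2)+cosφ1·cosφ2·sin²(Δλ/2)=0.1569074984; c=2·atan2(√a, √(1-a))=0.814564843; dist=6371·c=5189.593 ≈ 5189.6 km; running total=45835.2 km
Leg 5 bearing: y=sinΔλ·cosφ2=0.44732364, x=cosφ1·sinφ2-sinφ1·cosφ2·cosΔλ=-0.57363028; θ=atan2(y, x)=142.0525° ≈ 142.1°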